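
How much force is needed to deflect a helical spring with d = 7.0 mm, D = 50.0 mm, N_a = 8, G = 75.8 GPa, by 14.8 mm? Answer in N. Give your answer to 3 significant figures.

k = Gd⁴/(8D³N_a) = (75.8×10³)(7.0⁴)/(8·50.0³·8) = 22.749 N/mm
F = k·δ = 22.749 × 14.8 = 336.69 N

337 N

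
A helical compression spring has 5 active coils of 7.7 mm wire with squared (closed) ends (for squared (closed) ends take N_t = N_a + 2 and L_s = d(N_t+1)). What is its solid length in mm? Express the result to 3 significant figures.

61.6 mm

squared (closed) ends: N_t = N_a + 2 = 5 + 2 = 7
L_s = d·(N_t+1) = 7.7 × 8 = 61.6 mm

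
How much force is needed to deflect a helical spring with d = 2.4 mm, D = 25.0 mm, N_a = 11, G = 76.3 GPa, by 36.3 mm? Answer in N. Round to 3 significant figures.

k = Gd⁴/(8D³N_a) = (76.3×10³)(2.4⁴)/(8·25.0³·11) = 1.8411 N/mm
F = k·δ = 1.8411 × 36.3 = 66.83 N

66.8 N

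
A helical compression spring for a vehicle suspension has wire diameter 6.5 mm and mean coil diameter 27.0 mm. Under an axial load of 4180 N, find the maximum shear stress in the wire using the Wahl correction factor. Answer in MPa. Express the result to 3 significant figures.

Spring index C = D/d = 27.0/6.5 = 4.1538
K_W = (4C−1)/(4C−4) + 0.615/C = 15.615/12.615 + 0.1481 = 1.3859
τ₀ = 8FD/(πd³) = 8·4180·27.0/(π·6.5³) = 902880/862.76 = 1046.5 MPa
τ_max = K·τ₀ = 1.3859 × 1046.5 = 1450.3 MPa

1450 MPa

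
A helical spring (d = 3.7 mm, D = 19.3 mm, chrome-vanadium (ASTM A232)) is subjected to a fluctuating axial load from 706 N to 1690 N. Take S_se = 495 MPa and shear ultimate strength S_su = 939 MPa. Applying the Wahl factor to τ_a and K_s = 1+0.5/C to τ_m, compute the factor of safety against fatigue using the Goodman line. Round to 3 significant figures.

C = D/d = 19.3/3.7 = 5.2162; K_W = (4C−1)/(4C−4)+0.615/C = 1.2958; K_s = 1+0.5/C = 1.0959
F_a = (F_max−F_min)/2 = 492 N; F_m = (F_max+F_min)/2 = 1198 N
τ_a = K_W·8F_aD/(πd³) = 1.2958 × 477.37 = 618.57 MPa
τ_m = K_s·8F_mD/(πd³) = 1.0959 × 1162.4 = 1273.8 MPa
Goodman: 1/n_f = τ_a/S_se + τ_m/S_su = 618.57/495 + 1273.8/939 = 1.24964 + 1.35655 = 2.6062
n_f = 1/2.6062 = 0.3837

0.384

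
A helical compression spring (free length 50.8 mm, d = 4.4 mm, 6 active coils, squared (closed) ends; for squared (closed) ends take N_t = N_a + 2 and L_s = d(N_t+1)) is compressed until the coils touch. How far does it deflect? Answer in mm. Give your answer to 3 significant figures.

11.2 mm

N_t = 8; L_s = 4.4·9 = 39.6 mm
δ_solid = L₀ − L_s = 50.8 − 39.6 = 11.2 mm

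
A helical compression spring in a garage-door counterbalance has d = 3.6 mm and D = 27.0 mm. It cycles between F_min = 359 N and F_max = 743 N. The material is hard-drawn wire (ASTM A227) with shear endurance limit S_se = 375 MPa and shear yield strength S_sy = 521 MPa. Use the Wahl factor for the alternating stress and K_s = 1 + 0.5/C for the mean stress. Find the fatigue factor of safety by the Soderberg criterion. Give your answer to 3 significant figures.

0.390

C = D/d = 27.0/3.6 = 7.5000; K_W = (4C−1)/(4C−4)+0.615/C = 1.1974; K_s = 1+0.5/C = 1.0667
F_a = (F_max−F_min)/2 = 192 N; F_m = (F_max+F_min)/2 = 551 N
τ_a = K_W·8F_aD/(πd³) = 1.1974 × 282.94 = 338.79 MPa
τ_m = K_s·8F_mD/(πd³) = 1.0667 × 811.98 = 866.12 MPa
Soderberg: 1/n_f = τ_a/S_se + τ_m/S_sy = 338.79/375 + 866.12/521 = 0.90344 + 1.66241 = 2.5659
n_f = 1/2.5659 = 0.3897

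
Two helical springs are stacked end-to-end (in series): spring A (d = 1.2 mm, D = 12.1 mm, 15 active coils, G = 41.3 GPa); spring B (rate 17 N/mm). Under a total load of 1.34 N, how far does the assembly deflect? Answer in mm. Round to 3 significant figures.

k_A = Gd⁴/(8D³N_a) = (41.3×10³)(1.2⁴)/(8·12.1³·15) = 0.40284 N/mm
Series: 1/k_eq = 1/0.40284 + 1/17 = 2.5412; k_eq = 0.39352 N/mm
δ = F/k_eq = 1.34/0.39352 = 3.4052 mm

3.41 mm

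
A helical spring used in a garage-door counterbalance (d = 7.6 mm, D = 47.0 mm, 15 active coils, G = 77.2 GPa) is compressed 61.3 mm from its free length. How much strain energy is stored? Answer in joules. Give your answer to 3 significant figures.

k = Gd⁴/(8D³N_a) = (77.2×10³)(7.6⁴)/(8·47.0³·15) = 20.673 N/mm
U = ½kδ² = 0.5 × 20.673 × 61.3² = 38841 N·mm = 38.841 J

38.8 J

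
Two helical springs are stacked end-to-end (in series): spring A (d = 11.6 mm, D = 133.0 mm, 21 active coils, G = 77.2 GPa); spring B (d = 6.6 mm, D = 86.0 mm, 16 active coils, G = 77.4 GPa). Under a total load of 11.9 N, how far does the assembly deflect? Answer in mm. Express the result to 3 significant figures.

9.96 mm

k_A = Gd⁴/(8D³N_a) = (77.2×10³)(11.6⁴)/(8·133.0³·21) = 3.5366 N/mm
k_B = Gd⁴/(8D³N_a) = (77.4×10³)(6.6⁴)/(8·86.0³·16) = 1.8039 N/mm
Series: 1/k_eq = 1/3.5366 + 1/1.8039 = 0.83711; k_eq = 1.1946 N/mm
δ = F/k_eq = 11.9/1.1946 = 9.9617 mm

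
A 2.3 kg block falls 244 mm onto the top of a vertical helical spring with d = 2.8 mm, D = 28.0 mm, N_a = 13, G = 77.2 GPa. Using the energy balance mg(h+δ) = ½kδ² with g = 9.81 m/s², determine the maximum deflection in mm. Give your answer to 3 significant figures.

84.4 mm

k = Gd⁴/(8D³N_a) = (77.2×10³)(2.8⁴)/(8·28.0³·13) = 2.0785 N/mm
W = mg = 2.3 × 9.81 = 22.563 N
½kδ² − Wδ − Wh = 0 → δ = (W + √(W² + 2kWh))/k
δ = (22.563 + √(509.09 + 22885.4))/2.0785 = (22.563 + 152.95)/2.0785 = 84.445 mm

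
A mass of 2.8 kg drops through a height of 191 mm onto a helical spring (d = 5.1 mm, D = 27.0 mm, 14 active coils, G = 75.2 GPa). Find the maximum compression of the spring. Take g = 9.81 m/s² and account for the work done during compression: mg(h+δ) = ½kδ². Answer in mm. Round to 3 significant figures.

22.5 mm

k = Gd⁴/(8D³N_a) = (75.2×10³)(5.1⁴)/(8·27.0³·14) = 23.078 N/mm
W = mg = 2.8 × 9.81 = 27.468 N
½kδ² − Wδ − Wh = 0 → δ = (W + √(W² + 2kWh))/k
δ = (27.468 + √(754.49 + 242147))/23.078 = (27.468 + 492.85)/23.078 = 22.547 mm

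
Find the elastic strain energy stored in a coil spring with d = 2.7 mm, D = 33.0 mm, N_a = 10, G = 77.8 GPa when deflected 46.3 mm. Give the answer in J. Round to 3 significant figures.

k = Gd⁴/(8D³N_a) = (77.8×10³)(2.7⁴)/(8·33.0³·10) = 1.4381 N/mm
U = ½kδ² = 0.5 × 1.4381 × 46.3² = 1541.5 N·mm = 1.5415 J

1.54 J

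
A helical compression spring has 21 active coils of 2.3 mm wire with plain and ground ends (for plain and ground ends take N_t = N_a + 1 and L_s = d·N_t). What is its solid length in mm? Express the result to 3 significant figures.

plain and ground ends: N_t = N_a + 1 = 21 + 1 = 22
L_s = d·N_t = 2.3 × 22 = 50.6 mm

50.6 mm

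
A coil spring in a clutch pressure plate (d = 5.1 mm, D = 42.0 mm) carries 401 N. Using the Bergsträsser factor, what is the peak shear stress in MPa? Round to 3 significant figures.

377 MPa

Spring index C = D/d = 42.0/5.1 = 8.2353
K_B = (4C+2)/(4C−3) = 34.941/29.941 = 1.1670
τ₀ = 8FD/(πd³) = 8·401·42.0/(π·5.1³) = 134736/416.74 = 323.31 MPa
τ_max = K·τ₀ = 1.1670 × 323.31 = 377.3 MPa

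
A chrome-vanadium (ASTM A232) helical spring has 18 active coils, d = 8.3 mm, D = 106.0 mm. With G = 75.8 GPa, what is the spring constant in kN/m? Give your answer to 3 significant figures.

k = Gd⁴/(8D³N_a) = (75.8×10³ × 8.3⁴) / (8 × 106.0³ × 18)
  = 3.59734e+08 / 1.71506e+08 = 2.0975 N/mm

2.10 kN/m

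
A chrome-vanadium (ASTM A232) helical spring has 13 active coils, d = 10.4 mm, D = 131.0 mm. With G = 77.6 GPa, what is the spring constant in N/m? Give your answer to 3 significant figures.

3880 N/m

k = Gd⁴/(8D³N_a) = (77.6×10³ × 10.4⁴) / (8 × 131.0³ × 13)
  = 9.0781e+08 / 2.33801e+08 = 3.8828 N/mm = 3882.8 N/m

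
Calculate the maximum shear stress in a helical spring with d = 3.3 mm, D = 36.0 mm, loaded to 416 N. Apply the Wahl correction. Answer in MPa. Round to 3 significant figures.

1200 MPa

Spring index C = D/d = 36.0/3.3 = 10.9091
K_W = (4C−1)/(4C−4) + 0.615/C = 42.636/39.636 + 0.0564 = 1.1321
τ₀ = 8FD/(πd³) = 8·416·36.0/(π·3.3³) = 119808/112.9 = 1061.2 MPa
τ_max = K·τ₀ = 1.1321 × 1061.2 = 1201.3 MPa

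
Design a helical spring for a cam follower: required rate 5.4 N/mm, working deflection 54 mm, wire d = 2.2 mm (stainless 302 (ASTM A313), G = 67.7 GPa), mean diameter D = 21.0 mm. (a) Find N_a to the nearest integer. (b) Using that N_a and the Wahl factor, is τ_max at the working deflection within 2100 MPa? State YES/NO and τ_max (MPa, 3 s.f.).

(a) 4 coils; (b) YES, τ_max = 1670 MPa

N_a = Gd⁴/(8D³k) = (67.7×10³)(2.2⁴)/(8·21.0³·5.4) = 3.964 → N_a = 4
Actual rate k = Gd⁴/(8D³·4) = 5.3515 N/mm
Working load F = kδ = 5.3515·54 = 288.98 N
C = 21.0/2.2 = 9.5455; K_W = (4C−1)/(4C−4)+0.615/C = 1.1522
τ_max = K_W·8FD/(πd³) = 1.1522·1451.3 = 1672.2 MPa
τ_max ≤ 2100 MPa → acceptable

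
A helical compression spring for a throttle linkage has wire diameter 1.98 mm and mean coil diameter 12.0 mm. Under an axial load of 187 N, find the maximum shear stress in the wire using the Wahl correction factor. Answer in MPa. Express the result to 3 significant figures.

Spring index C = D/d = 12.0/1.98 = 6.0606
K_W = (4C−1)/(4C−4) + 0.615/C = 23.242/20.242 + 0.1015 = 1.2497
τ₀ = 8FD/(πd³) = 8·187·12.0/(π·1.98³) = 17952/24.386 = 736.15 MPa
τ_max = K·τ₀ = 1.2497 × 736.15 = 919.95 MPa

920 MPa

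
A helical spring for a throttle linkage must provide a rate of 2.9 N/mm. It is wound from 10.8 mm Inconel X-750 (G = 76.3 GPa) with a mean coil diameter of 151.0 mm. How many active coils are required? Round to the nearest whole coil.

13

N_a = Gd⁴/(8D³k) = (76.3×10³ × 10.8⁴)/(8 × 151.0³ × 2.9)
    = 1.03805e+09 / 7.98765e+07 = 13 → 13 coils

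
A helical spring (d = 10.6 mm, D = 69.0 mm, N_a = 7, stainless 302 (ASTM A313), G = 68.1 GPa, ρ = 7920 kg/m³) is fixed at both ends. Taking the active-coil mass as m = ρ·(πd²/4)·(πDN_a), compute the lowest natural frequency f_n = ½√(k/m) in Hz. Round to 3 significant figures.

k = Gd⁴/(8D³N_a) = (68.1×10³)(10.6⁴)/(8·69.0³·7) = 46.734 N/mm = 46734 N/m
Wire length L = πDN_a = π·69.0·7 = 1517.4 mm
m = ρ·(πd²/4)·L = 7920 × 88.247×10⁻⁶ m² × 1.5174 m = 1.0605 kg
f_n = ½√(k/m) = 0.5·√(46734/1.0605) = 0.5·√(44067) = 104.96 Hz

105 Hz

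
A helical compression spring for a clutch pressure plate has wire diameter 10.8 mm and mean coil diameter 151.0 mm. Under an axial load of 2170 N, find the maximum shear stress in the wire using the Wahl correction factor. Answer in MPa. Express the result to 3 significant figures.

Spring index C = D/d = 151.0/10.8 = 13.9815
K_W = (4C−1)/(4C−4) + 0.615/C = 54.926/51.926 + 0.0440 = 1.1018
τ₀ = 8FD/(πd³) = 8·2170·151.0/(π·10.8³) = 2.62136e+06/3957.5 = 662.38 MPa
τ_max = K·τ₀ = 1.1018 × 662.38 = 729.78 MPa

730 MPa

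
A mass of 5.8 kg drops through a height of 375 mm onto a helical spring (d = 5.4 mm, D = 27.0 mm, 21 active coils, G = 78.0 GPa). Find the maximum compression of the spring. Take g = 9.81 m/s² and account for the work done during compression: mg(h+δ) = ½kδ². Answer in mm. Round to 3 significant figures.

49.0 mm

k = Gd⁴/(8D³N_a) = (78.0×10³)(5.4⁴)/(8·27.0³·21) = 20.057 N/mm
W = mg = 5.8 × 9.81 = 56.898 N
½kδ² − Wδ − Wh = 0 → δ = (W + √(W² + 2kWh))/k
δ = (56.898 + √(3237.4 + 855908))/20.057 = (56.898 + 926.9)/20.057 = 49.05 mm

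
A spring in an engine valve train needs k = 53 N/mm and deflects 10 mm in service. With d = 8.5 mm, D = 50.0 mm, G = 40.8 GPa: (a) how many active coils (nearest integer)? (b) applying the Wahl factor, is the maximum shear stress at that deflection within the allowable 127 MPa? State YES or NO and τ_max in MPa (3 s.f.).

N_a = Gd⁴/(8D³k) = (40.8×10³)(8.5⁴)/(8·50.0³·53) = 4.018 → N_a = 4
Actual rate k = Gd⁴/(8D³·4) = 53.245 N/mm
Working load F = kδ = 53.245·10 = 532.45 N
C = 50.0/8.5 = 5.8824; K_W = (4C−1)/(4C−4)+0.615/C = 1.2582
τ_max = K_W·8FD/(πd³) = 1.2582·110.39 = 138.89 MPa
τ_max > 127 MPa → exceeds allowable

(a) 4 coils; (b) NO, τ_max = 139 MPa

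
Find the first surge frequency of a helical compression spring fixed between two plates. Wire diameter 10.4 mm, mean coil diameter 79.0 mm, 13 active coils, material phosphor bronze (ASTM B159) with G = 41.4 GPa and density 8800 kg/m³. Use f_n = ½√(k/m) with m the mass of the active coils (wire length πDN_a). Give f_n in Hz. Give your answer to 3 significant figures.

k = Gd⁴/(8D³N_a) = (41.4×10³)(10.4⁴)/(8·79.0³·13) = 9.4454 N/mm = 9445.4 N/m
Wire length L = πDN_a = π·79.0·13 = 3226.4 mm
m = ρ·(πd²/4)·L = 8800 × 84.949×10⁻⁶ m² × 3.2264 m = 2.4119 kg
f_n = ½√(k/m) = 0.5·√(9445.4/2.4119) = 0.5·√(3916.2) = 31.29 Hz

31.3 Hz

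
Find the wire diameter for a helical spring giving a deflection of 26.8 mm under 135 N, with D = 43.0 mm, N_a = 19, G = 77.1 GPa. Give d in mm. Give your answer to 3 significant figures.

5.30 mm

Required rate k = F/δ = 135/26.8 = 5.0373 N/mm
d = (8D³N_a·k / G)^(1/4) = (8·43.0³·19·5.0373 / (77.1×10³))^0.25
  = (789.58)^0.25 = 5.3009 mm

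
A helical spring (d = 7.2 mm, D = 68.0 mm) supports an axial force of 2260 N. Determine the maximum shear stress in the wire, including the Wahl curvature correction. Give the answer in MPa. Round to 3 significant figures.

1210 MPa

Spring index C = D/d = 68.0/7.2 = 9.4444
K_W = (4C−1)/(4C−4) + 0.615/C = 36.778/33.778 + 0.0651 = 1.1539
τ₀ = 8FD/(πd³) = 8·2260·68.0/(π·7.2³) = 1.22944e+06/1172.6 = 1048.5 MPa
τ_max = K·τ₀ = 1.1539 × 1048.5 = 1209.9 MPa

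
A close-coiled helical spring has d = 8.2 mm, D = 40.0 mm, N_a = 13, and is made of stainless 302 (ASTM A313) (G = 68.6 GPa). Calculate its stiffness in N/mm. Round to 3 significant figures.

k = Gd⁴/(8D³N_a) = (68.6×10³ × 8.2⁴) / (8 × 40.0³ × 13)
  = 3.10156e+08 / 6.656e+06 = 46.598 N/mm

46.6 N/mm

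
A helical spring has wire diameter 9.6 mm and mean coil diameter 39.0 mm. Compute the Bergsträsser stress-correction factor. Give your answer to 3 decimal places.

1.377

C = D/d = 39.0/9.6 = 4.0625
K_B = (4C+2)/(4C−3) = 18.250/13.250 = 1.3774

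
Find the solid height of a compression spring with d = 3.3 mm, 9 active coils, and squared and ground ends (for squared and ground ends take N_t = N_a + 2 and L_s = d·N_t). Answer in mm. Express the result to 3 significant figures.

squared and ground ends: N_t = N_a + 2 = 9 + 2 = 11
L_s = d·N_t = 3.3 × 11 = 36.3 mm

36.3 mm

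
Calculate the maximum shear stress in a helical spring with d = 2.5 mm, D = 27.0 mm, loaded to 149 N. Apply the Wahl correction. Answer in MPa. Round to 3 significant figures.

743 MPa

Spring index C = D/d = 27.0/2.5 = 10.8000
K_W = (4C−1)/(4C−4) + 0.615/C = 42.200/39.200 + 0.0569 = 1.1335
τ₀ = 8FD/(πd³) = 8·149·27.0/(π·2.5³) = 32184/49.087 = 655.65 MPa
τ_max = K·τ₀ = 1.1335 × 655.65 = 743.16 MPa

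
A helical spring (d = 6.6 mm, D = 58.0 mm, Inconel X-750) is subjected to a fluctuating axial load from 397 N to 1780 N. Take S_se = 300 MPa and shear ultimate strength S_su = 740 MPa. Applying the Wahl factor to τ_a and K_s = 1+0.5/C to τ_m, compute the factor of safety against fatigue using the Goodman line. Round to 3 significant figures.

C = D/d = 58.0/6.6 = 8.7879; K_W = (4C−1)/(4C−4)+0.615/C = 1.1663; K_s = 1+0.5/C = 1.0569
F_a = (F_max−F_min)/2 = 691.5 N; F_m = (F_max+F_min)/2 = 1088.5 N
τ_a = K_W·8F_aD/(πd³) = 1.1663 × 355.25 = 414.32 MPa
τ_m = K_s·8F_mD/(πd³) = 1.0569 × 559.2 = 591.01 MPa
Goodman: 1/n_f = τ_a/S_se + τ_m/S_su = 414.32/300 + 591.01/740 = 1.38106 + 0.79867 = 2.1797
n_f = 1/2.1797 = 0.4588

0.459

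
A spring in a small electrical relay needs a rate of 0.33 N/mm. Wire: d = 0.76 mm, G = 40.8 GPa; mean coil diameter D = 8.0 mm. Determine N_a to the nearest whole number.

10

N_a = Gd⁴/(8D³k) = (40.8×10³ × 0.76⁴)/(8 × 8.0³ × 0.33)
    = 13611.8 / 1351.68 = 10.07 → 10 coils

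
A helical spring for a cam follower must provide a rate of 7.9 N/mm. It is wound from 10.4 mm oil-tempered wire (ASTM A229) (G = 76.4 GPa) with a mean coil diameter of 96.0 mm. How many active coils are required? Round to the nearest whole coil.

N_a = Gd⁴/(8D³k) = (76.4×10³ × 10.4⁴)/(8 × 96.0³ × 7.9)
    = 8.93772e+08 / 5.59153e+07 = 15.98 → 16 coils

16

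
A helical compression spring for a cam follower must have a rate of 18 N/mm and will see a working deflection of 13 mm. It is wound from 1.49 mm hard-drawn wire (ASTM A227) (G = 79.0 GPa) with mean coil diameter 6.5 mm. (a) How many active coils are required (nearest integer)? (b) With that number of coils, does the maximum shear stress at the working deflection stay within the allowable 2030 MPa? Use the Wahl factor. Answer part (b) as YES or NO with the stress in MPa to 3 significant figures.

N_a = Gd⁴/(8D³k) = (79.0×10³)(1.49⁴)/(8·6.5³·18) = 9.846 → N_a = 10
Actual rate k = Gd⁴/(8D³·10) = 17.723 N/mm
Working load F = kδ = 17.723·13 = 230.4 N
C = 6.5/1.49 = 4.3624; K_W = (4C−1)/(4C−4)+0.615/C = 1.3640
τ_max = K_W·8FD/(πd³) = 1.3640·1152.9 = 1572.5 MPa
τ_max ≤ 2030 MPa → acceptable

(a) 10 coils; (b) YES, τ_max = 1570 MPa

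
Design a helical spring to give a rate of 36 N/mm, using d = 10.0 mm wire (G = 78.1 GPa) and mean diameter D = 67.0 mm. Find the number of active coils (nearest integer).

9

N_a = Gd⁴/(8D³k) = (78.1×10³ × 10.0⁴)/(8 × 67.0³ × 36)
    = 7.81e+08 / 8.66197e+07 = 9.016 → 9 coils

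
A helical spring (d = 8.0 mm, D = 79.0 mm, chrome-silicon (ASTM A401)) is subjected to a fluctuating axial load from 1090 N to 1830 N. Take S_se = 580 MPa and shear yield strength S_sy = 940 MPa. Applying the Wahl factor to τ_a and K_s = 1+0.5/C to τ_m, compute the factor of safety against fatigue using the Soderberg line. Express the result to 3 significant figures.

C = D/d = 79.0/8.0 = 9.8750; K_W = (4C−1)/(4C−4)+0.615/C = 1.1468; K_s = 1+0.5/C = 1.0506
F_a = (F_max−F_min)/2 = 370 N; F_m = (F_max+F_min)/2 = 1460 N
τ_a = K_W·8F_aD/(πd³) = 1.1468 × 145.38 = 166.72 MPa
τ_m = K_s·8F_mD/(πd³) = 1.0506 × 573.65 = 602.7 MPa
Soderberg: 1/n_f = τ_a/S_se + τ_m/S_sy = 166.72/580 + 602.7/940 = 0.28744 + 0.64117 = 0.92861
n_f = 1/0.92861 = 1.077

1.08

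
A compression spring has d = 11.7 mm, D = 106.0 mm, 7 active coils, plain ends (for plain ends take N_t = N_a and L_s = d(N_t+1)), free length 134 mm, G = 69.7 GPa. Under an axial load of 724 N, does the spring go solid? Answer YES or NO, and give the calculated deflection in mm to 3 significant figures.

NO, δ = 37.0 mm

k = Gd⁴/(8D³N_a) = (69.7×10³)(11.7⁴)/(8·106.0³·7) = 19.583 N/mm
N_t = 7; L_s = 11.7·8 = 93.6 mm; δ_solid = L₀ − L_s = 134 − 93.6 = 40.4 mm
δ = F/k = 724/19.583 = 36.972 mm
δ < δ_solid → spring does not go solid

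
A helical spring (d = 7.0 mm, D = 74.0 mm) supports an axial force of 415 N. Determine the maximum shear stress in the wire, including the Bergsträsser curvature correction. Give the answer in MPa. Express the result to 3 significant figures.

Spring index C = D/d = 74.0/7.0 = 10.5714
K_B = (4C+2)/(4C−3) = 44.286/39.286 = 1.1273
τ₀ = 8FD/(πd³) = 8·415·74.0/(π·7.0³) = 245680/1077.6 = 228 MPa
τ_max = K·τ₀ = 1.1273 × 228 = 257.01 MPa

257 MPa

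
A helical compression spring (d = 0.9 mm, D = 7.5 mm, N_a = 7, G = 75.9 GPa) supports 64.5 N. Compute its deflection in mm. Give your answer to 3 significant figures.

30.6 mm

k = Gd⁴/(8D³N_a) = (75.9×10³)(0.9⁴)/(8·7.5³·7) = 2.1079 N/mm
δ = F/k = 64.5 / 2.1079 = 30.6 mm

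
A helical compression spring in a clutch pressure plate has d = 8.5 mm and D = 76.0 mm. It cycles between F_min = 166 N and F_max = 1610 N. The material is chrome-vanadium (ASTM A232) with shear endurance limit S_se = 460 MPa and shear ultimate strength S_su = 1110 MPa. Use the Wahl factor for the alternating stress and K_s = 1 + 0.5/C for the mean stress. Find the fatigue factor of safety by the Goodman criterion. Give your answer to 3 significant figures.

1.19

C = D/d = 76.0/8.5 = 8.9412; K_W = (4C−1)/(4C−4)+0.615/C = 1.1632; K_s = 1+0.5/C = 1.0559
F_a = (F_max−F_min)/2 = 722 N; F_m = (F_max+F_min)/2 = 888 N
τ_a = K_W·8F_aD/(πd³) = 1.1632 × 227.53 = 264.67 MPa
τ_m = K_s·8F_mD/(πd³) = 1.0559 × 279.84 = 295.49 MPa
Goodman: 1/n_f = τ_a/S_se + τ_m/S_su = 264.67/460 + 295.49/1110 = 0.57536 + 0.26621 = 0.84157
n_f = 1/0.84157 = 1.188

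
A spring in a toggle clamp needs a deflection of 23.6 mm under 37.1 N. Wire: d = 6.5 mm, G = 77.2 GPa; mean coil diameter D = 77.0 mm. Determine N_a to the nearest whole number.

24

Required rate k = F/δ = 37.1/23.6 = 1.572 N/mm
N_a = Gd⁴/(8D³k) = (77.2×10³ × 6.5⁴)/(8 × 77.0³ × 1.572)
    = 1.37807e+08 / 5.74148e+06 = 24 → 24 coils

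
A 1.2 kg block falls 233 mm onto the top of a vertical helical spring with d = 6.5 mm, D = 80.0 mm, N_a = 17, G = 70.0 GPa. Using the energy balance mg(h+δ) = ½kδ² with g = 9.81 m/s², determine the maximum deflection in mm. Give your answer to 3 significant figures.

62.2 mm

k = Gd⁴/(8D³N_a) = (70.0×10³)(6.5⁴)/(8·80.0³·17) = 1.7945 N/mm
W = mg = 1.2 × 9.81 = 11.772 N
½kδ² − Wδ − Wh = 0 → δ = (W + √(W² + 2kWh))/k
δ = (11.772 + √(138.58 + 9844.16))/1.7945 = (11.772 + 99.914)/1.7945 = 62.238 mm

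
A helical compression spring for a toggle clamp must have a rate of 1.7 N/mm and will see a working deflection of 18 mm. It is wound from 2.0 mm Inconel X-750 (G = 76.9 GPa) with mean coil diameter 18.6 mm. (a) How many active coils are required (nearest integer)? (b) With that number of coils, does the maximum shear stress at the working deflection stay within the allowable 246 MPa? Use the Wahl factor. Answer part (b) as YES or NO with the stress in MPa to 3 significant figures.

N_a = Gd⁴/(8D³k) = (76.9×10³)(2.0⁴)/(8·18.6³·1.7) = 14.06 → N_a = 14
Actual rate k = Gd⁴/(8D³·14) = 1.7072 N/mm
Working load F = kδ = 1.7072·18 = 30.73 N
C = 18.6/2.0 = 9.3000; K_W = (4C−1)/(4C−4)+0.615/C = 1.1565
τ_max = K_W·8FD/(πd³) = 1.1565·181.94 = 210.41 MPa
τ_max ≤ 246 MPa → acceptable

(a) 14 coils; (b) YES, τ_max = 210 MPa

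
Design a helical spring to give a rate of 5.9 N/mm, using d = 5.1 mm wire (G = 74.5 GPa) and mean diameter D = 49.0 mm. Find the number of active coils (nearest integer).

9

N_a = Gd⁴/(8D³k) = (74.5×10³ × 5.1⁴)/(8 × 49.0³ × 5.9)
    = 5.04007e+07 / 5.55303e+06 = 9.076 → 9 coils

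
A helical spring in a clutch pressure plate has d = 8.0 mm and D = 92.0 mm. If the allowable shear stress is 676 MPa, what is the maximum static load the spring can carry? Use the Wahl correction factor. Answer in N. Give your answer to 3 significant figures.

C = D/d = 92.0/8.0 = 11.5000
K_W = (4C−1)/(4C−4) + 0.615/C = 45.000/42.000 + 0.0535 = 1.1249
τ_max = K·8FD/(πd³) → F_max = τ_allow·πd³/(8DK)
F_max = 676·π·8.0³/(8·92.0·1.1249) = 1.0873e+06/827.93 = 1313.3 N

1310 N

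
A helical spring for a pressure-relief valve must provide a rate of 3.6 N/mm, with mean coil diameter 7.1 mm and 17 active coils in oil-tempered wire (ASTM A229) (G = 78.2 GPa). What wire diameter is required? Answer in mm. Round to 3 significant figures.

d = (8D³N_a·k / G)^(1/4) = (8·7.1³·17·3.6 / (78.2×10³))^0.25
  = (2.2408)^0.25 = 1.2235 mm

1.22 mm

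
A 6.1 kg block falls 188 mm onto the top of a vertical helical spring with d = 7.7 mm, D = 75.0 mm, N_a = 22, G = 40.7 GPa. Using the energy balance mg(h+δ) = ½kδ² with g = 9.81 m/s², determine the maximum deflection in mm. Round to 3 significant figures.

143 mm

k = Gd⁴/(8D³N_a) = (40.7×10³)(7.7⁴)/(8·75.0³·22) = 1.9269 N/mm
W = mg = 6.1 × 9.81 = 59.841 N
½kδ² − Wδ − Wh = 0 → δ = (W + √(W² + 2kWh))/k
δ = (59.841 + √(3580.9 + 43355.8))/1.9269 = (59.841 + 216.65)/1.9269 = 143.49 mm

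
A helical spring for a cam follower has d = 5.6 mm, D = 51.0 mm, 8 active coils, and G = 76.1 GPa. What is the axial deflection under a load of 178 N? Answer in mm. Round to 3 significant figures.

k = Gd⁴/(8D³N_a) = (76.1×10³)(5.6⁴)/(8·51.0³·8) = 8.8155 N/mm
δ = F/k = 178 / 8.8155 = 20.192 mm

20.2 mm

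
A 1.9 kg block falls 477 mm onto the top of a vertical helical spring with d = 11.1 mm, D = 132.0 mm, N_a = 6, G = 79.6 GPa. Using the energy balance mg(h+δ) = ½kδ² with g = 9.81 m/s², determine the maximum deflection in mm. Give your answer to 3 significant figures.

42.0 mm

k = Gd⁴/(8D³N_a) = (79.6×10³)(11.1⁴)/(8·132.0³·6) = 10.946 N/mm
W = mg = 1.9 × 9.81 = 18.639 N
½kδ² − Wδ − Wh = 0 → δ = (W + √(W² + 2kWh))/k
δ = (18.639 + √(347.41 + 194631))/10.946 = (18.639 + 441.56)/10.946 = 42.044 mm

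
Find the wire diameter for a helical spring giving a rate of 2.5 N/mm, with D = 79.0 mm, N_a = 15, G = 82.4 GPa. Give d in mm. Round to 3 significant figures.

d = (8D³N_a·k / G)^(1/4) = (8·79.0³·15·2.5 / (82.4×10³))^0.25
  = (1795)^0.25 = 6.5091 mm

6.51 mm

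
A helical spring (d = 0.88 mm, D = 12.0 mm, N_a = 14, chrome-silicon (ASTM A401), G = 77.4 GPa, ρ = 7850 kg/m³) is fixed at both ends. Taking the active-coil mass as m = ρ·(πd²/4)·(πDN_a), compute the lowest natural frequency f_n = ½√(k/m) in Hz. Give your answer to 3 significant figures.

k = Gd⁴/(8D³N_a) = (77.4×10³)(0.88⁴)/(8·12.0³·14) = 0.23983 N/mm = 239.83 N/m
Wire length L = πDN_a = π·12.0·14 = 527.79 mm
m = ρ·(πd²/4)·L = 7850 × 0.60821×10⁻⁶ m² × 0.52779 m = 0.0025199 kg
f_n = ½√(k/m) = 0.5·√(239.83/0.0025199) = 0.5·√(95176) = 154.25 Hz

154 Hz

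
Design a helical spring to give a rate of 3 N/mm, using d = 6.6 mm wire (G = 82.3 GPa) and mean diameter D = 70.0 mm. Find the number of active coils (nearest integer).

19

N_a = Gd⁴/(8D³k) = (82.3×10³ × 6.6⁴)/(8 × 70.0³ × 3)
    = 1.56162e+08 / 8.232e+06 = 18.97 → 19 coils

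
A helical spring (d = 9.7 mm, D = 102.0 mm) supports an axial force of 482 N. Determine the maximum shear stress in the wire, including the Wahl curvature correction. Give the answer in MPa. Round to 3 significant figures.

156 MPa

Spring index C = D/d = 102.0/9.7 = 10.5155
K_W = (4C−1)/(4C−4) + 0.615/C = 41.062/38.062 + 0.0585 = 1.1373
τ₀ = 8FD/(πd³) = 8·482·102.0/(π·9.7³) = 393312/2867.2 = 137.17 MPa
τ_max = K·τ₀ = 1.1373 × 137.17 = 156.01 MPa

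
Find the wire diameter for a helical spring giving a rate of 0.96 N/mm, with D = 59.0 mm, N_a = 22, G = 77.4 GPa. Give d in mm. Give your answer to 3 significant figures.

d = (8D³N_a·k / G)^(1/4) = (8·59.0³·22·0.96 / (77.4×10³))^0.25
  = (448.33)^0.25 = 4.6015 mm

4.60 mm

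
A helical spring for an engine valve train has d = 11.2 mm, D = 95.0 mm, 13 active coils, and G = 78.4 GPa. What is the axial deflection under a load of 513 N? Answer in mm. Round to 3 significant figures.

37.1 mm

k = Gd⁴/(8D³N_a) = (78.4×10³)(11.2⁴)/(8·95.0³·13) = 13.835 N/mm
δ = F/k = 513 / 13.835 = 37.079 mm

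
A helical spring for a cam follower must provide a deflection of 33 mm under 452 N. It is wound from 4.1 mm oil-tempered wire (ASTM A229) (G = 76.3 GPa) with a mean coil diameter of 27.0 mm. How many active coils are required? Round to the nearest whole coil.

Required rate k = F/δ = 452/33 = 13.697 N/mm
N_a = Gd⁴/(8D³k) = (76.3×10³ × 4.1⁴)/(8 × 27.0³ × 13.697)
    = 2.15606e+07 / 2.15678e+06 = 9.997 → 10 coils

10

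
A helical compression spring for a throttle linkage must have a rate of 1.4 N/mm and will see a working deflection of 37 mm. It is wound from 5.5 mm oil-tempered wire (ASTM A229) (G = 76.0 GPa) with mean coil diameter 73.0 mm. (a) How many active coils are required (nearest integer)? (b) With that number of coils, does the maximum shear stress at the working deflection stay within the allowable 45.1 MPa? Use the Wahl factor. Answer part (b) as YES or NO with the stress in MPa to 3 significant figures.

(a) 16 coils; (b) NO, τ_max = 63.9 MPa

N_a = Gd⁴/(8D³k) = (76.0×10³)(5.5⁴)/(8·73.0³·1.4) = 15.96 → N_a = 16
Actual rate k = Gd⁴/(8D³·16) = 1.3966 N/mm
Working load F = kδ = 1.3966·37 = 51.676 N
C = 73.0/5.5 = 13.2727; K_W = (4C−1)/(4C−4)+0.615/C = 1.1074
τ_max = K_W·8FD/(πd³) = 1.1074·57.738 = 63.942 MPa
τ_max > 45.1 MPa → exceeds allowable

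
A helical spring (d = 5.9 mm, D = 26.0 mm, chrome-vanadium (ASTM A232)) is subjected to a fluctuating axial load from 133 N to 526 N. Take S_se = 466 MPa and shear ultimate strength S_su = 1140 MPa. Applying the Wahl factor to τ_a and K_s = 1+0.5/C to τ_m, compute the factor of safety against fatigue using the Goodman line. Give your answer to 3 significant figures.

3.47

C = D/d = 26.0/5.9 = 4.4068; K_W = (4C−1)/(4C−4)+0.615/C = 1.3597; K_s = 1+0.5/C = 1.1135
F_a = (F_max−F_min)/2 = 196.5 N; F_m = (F_max+F_min)/2 = 329.5 N
τ_a = K_W·8F_aD/(πd³) = 1.3597 × 63.346 = 86.132 MPa
τ_m = K_s·8F_mD/(πd³) = 1.1135 × 106.22 = 118.27 MPa
Goodman: 1/n_f = τ_a/S_se + τ_m/S_su = 86.132/466 + 118.27/1140 = 0.18483 + 0.10375 = 0.28858
n_f = 1/0.28858 = 3.465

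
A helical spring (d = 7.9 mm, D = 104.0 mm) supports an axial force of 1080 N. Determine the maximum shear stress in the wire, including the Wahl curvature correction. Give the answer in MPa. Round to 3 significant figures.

Spring index C = D/d = 104.0/7.9 = 13.1646
K_W = (4C−1)/(4C−4) + 0.615/C = 51.658/48.658 + 0.0467 = 1.1084
τ₀ = 8FD/(πd³) = 8·1080·104.0/(π·7.9³) = 898560/1548.9 = 580.12 MPa
τ_max = K·τ₀ = 1.1084 × 580.12 = 642.99 MPa

643 MPa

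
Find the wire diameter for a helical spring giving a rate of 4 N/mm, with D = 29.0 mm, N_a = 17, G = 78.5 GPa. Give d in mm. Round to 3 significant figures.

3.61 mm

d = (8D³N_a·k / G)^(1/4) = (8·29.0³·17·4 / (78.5×10³))^0.25
  = (169.01)^0.25 = 3.6056 mm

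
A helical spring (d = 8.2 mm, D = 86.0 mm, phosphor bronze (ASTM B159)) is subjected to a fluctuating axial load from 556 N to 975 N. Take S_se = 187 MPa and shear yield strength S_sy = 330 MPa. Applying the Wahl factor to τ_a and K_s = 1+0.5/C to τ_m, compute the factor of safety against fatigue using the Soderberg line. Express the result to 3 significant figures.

0.680

C = D/d = 86.0/8.2 = 10.4878; K_W = (4C−1)/(4C−4)+0.615/C = 1.1377; K_s = 1+0.5/C = 1.0477
F_a = (F_max−F_min)/2 = 209.5 N; F_m = (F_max+F_min)/2 = 765.5 N
τ_a = K_W·8F_aD/(πd³) = 1.1377 × 83.211 = 94.668 MPa
τ_m = K_s·8F_mD/(πd³) = 1.0477 × 304.05 = 318.54 MPa
Soderberg: 1/n_f = τ_a/S_se + τ_m/S_sy = 94.668/187 + 318.54/330 = 0.50625 + 0.96528 = 1.4715
n_f = 1/1.4715 = 0.6796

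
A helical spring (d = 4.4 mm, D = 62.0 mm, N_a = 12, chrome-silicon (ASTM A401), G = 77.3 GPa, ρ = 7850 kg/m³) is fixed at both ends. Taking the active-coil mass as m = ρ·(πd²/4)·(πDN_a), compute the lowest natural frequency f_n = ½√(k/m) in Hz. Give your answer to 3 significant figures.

k = Gd⁴/(8D³N_a) = (77.3×10³)(4.4⁴)/(8·62.0³·12) = 1.2663 N/mm = 1266.3 N/m
Wire length L = πDN_a = π·62.0·12 = 2337.3 mm
m = ρ·(πd²/4)·L = 7850 × 15.205×10⁻⁶ m² × 2.3373 m = 0.27899 kg
f_n = ½√(k/m) = 0.5·√(1266.3/0.27899) = 0.5·√(4539) = 33.686 Hz

33.7 Hz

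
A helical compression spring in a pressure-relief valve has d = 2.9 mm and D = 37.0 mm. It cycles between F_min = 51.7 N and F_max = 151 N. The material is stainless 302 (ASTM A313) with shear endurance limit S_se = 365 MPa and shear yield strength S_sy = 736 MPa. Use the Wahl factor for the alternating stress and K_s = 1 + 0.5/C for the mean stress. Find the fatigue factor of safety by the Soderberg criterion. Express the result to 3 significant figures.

C = D/d = 37.0/2.9 = 12.7586; K_W = (4C−1)/(4C−4)+0.615/C = 1.1120; K_s = 1+0.5/C = 1.0392
F_a = (F_max−F_min)/2 = 49.65 N; F_m = (F_max+F_min)/2 = 101.35 N
τ_a = K_W·8F_aD/(πd³) = 1.1120 × 191.81 = 213.29 MPa
τ_m = K_s·8F_mD/(πd³) = 1.0392 × 391.54 = 406.88 MPa
Soderberg: 1/n_f = τ_a/S_se + τ_m/S_sy = 213.29/365 + 406.88/736 = 0.58435 + 0.55283 = 1.1372
n_f = 1/1.1372 = 0.8794

0.879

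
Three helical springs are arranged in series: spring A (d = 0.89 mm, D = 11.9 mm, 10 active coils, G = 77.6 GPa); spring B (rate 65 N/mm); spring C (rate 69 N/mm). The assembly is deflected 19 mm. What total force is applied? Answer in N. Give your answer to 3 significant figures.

6.79 N

k_A = Gd⁴/(8D³N_a) = (77.6×10³)(0.89⁴)/(8·11.9³·10) = 0.36115 N/mm
Series: 1/k_eq = 1/0.36115 + 1/65 + 1/69 = 2.7988; k_eq = 0.3573 N/mm
F = k_eq·δ = 0.3573·19 = 6.7886 N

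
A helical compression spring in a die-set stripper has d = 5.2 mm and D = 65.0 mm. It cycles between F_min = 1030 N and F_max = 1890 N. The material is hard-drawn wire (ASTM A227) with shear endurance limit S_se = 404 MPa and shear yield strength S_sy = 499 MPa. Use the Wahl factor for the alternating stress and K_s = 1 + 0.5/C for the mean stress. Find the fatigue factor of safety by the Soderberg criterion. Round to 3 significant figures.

0.201

C = D/d = 65.0/5.2 = 12.5000; K_W = (4C−1)/(4C−4)+0.615/C = 1.1144; K_s = 1+0.5/C = 1.0400
F_a = (F_max−F_min)/2 = 430 N; F_m = (F_max+F_min)/2 = 1460 N
τ_a = K_W·8F_aD/(πd³) = 1.1144 × 506.19 = 564.1 MPa
τ_m = K_s·8F_mD/(πd³) = 1.0400 × 1718.7 = 1787.4 MPa
Soderberg: 1/n_f = τ_a/S_se + τ_m/S_sy = 564.1/404 + 1787.4/499 = 1.39630 + 3.58203 = 4.9783
n_f = 1/4.9783 = 0.2009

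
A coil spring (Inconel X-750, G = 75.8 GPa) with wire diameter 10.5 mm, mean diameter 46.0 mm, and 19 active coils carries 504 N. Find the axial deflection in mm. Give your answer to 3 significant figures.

8.09 mm

k = Gd⁴/(8D³N_a) = (75.8×10³)(10.5⁴)/(8·46.0³·19) = 62.274 N/mm
δ = F/k = 504 / 62.274 = 8.0932 mm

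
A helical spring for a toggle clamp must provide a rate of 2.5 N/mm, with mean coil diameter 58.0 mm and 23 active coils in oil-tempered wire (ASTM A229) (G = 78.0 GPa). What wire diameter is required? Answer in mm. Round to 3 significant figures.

5.82 mm

d = (8D³N_a·k / G)^(1/4) = (8·58.0³·23·2.5 / (78.0×10³))^0.25
  = (1150.7)^0.25 = 5.8242 mm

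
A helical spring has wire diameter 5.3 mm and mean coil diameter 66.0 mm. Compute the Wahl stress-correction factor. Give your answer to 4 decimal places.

1.1149

C = D/d = 66.0/5.3 = 12.4528
K_W = (4C−1)/(4C−4) + 0.615/C = 48.811/45.811 + 0.0494 = 1.1149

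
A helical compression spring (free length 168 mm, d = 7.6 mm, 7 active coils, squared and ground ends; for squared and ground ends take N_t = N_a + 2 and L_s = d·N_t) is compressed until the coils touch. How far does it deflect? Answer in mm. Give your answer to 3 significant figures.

N_t = 9; L_s = 7.6·9 = 68.4 mm
δ_solid = L₀ − L_s = 168 − 68.4 = 99.6 mm

99.6 mm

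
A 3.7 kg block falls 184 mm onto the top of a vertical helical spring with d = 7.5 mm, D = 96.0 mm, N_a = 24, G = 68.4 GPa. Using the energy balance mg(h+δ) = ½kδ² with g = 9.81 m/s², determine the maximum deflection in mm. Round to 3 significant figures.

k = Gd⁴/(8D³N_a) = (68.4×10³)(7.5⁴)/(8·96.0³·24) = 1.274 N/mm
W = mg = 3.7 × 9.81 = 36.297 N
½kδ² − Wδ − Wh = 0 → δ = (W + √(W² + 2kWh))/k
δ = (36.297 + √(1317.5 + 17017.9))/1.274 = (36.297 + 135.41)/1.274 = 134.77 mm

135 mm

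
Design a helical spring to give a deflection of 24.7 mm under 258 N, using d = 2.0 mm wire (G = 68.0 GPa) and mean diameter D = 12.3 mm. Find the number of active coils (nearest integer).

Required rate k = F/δ = 258/24.7 = 10.445 N/mm
N_a = Gd⁴/(8D³k) = (68.0×10³ × 2.0⁴)/(8 × 12.3³ × 10.445)
    = 1.088e+06 / 155499 = 6.997 → 7 coils

7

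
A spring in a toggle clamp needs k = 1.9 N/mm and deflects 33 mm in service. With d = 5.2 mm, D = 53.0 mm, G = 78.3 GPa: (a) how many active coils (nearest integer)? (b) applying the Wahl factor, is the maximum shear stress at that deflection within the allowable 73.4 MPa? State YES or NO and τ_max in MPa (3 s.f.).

N_a = Gd⁴/(8D³k) = (78.3×10³)(5.2⁴)/(8·53.0³·1.9) = 25.3 → N_a = 25
Actual rate k = Gd⁴/(8D³·25) = 1.9227 N/mm
Working load F = kδ = 1.9227·33 = 63.45 N
C = 53.0/5.2 = 10.1923; K_W = (4C−1)/(4C−4)+0.615/C = 1.1419
τ_max = K_W·8FD/(πd³) = 1.1419·60.903 = 69.547 MPa
τ_max ≤ 73.4 MPa → acceptable

(a) 25 coils; (b) YES, τ_max = 69.5 MPa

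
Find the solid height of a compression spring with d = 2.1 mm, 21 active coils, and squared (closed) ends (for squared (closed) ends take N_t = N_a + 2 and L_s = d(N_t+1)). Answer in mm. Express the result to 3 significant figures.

squared (closed) ends: N_t = N_a + 2 = 21 + 2 = 23
L_s = d·(N_t+1) = 2.1 × 24 = 50.4 mm

50.4 mm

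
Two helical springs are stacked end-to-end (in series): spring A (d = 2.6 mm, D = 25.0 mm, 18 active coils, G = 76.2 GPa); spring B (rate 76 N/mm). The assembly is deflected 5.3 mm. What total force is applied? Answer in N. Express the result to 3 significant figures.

8.04 N

k_A = Gd⁴/(8D³N_a) = (76.2×10³)(2.6⁴)/(8·25.0³·18) = 1.5476 N/mm
Series: 1/k_eq = 1/1.5476 + 1/76 = 0.65931; k_eq = 1.5167 N/mm
F = k_eq·δ = 1.5167·5.3 = 8.0387 N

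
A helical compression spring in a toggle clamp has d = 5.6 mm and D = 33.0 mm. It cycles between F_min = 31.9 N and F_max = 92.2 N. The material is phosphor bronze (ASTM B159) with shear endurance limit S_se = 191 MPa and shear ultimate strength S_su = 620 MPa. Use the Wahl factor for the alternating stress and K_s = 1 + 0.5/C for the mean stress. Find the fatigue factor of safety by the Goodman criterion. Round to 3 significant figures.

6.81

C = D/d = 33.0/5.6 = 5.8929; K_W = (4C−1)/(4C−4)+0.615/C = 1.2576; K_s = 1+0.5/C = 1.0848
F_a = (F_max−F_min)/2 = 30.15 N; F_m = (F_max+F_min)/2 = 62.05 N
τ_a = K_W·8F_aD/(πd³) = 1.2576 × 14.427 = 18.144 MPa
τ_m = K_s·8F_mD/(πd³) = 1.0848 × 29.691 = 32.211 MPa
Goodman: 1/n_f = τ_a/S_se + τ_m/S_su = 18.144/191 + 32.211/620 = 0.09500 + 0.05195 = 0.14695
n_f = 1/0.14695 = 6.805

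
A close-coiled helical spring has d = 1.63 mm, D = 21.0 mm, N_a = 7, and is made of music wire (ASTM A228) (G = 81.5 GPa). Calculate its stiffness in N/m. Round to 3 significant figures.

k = Gd⁴/(8D³N_a) = (81.5×10³ × 1.63⁴) / (8 × 21.0³ × 7)
  = 575318 / 518616 = 1.1093 N/mm = 1109.3 N/m

1110 N/m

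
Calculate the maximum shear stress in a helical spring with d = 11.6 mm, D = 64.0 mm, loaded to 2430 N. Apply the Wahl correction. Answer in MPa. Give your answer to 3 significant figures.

Spring index C = D/d = 64.0/11.6 = 5.5172
K_W = (4C−1)/(4C−4) + 0.615/C = 21.069/18.069 + 0.1115 = 1.2775
τ₀ = 8FD/(πd³) = 8·2430·64.0/(π·11.6³) = 1.24416e+06/4903.7 = 253.72 MPa
τ_max = K·τ₀ = 1.2775 × 253.72 = 324.13 MPa

324 MPa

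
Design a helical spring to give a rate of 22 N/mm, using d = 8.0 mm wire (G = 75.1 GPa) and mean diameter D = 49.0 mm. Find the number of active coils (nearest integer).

15

N_a = Gd⁴/(8D³k) = (75.1×10³ × 8.0⁴)/(8 × 49.0³ × 22)
    = 3.0761e+08 / 2.07062e+07 = 14.86 → 15 coils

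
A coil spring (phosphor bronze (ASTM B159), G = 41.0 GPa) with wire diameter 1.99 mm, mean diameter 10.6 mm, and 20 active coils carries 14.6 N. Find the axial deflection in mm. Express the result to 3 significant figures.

k = Gd⁴/(8D³N_a) = (41.0×10³)(1.99⁴)/(8·10.6³·20) = 3.3741 N/mm
δ = F/k = 14.6 / 3.3741 = 4.3271 mm

4.33 mm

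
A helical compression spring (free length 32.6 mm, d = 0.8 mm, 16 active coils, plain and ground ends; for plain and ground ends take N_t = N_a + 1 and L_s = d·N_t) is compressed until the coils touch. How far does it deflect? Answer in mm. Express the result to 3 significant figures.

19.0 mm

N_t = 17; L_s = 0.8·17 = 13.6 mm
δ_solid = L₀ − L_s = 32.6 − 13.6 = 19 mm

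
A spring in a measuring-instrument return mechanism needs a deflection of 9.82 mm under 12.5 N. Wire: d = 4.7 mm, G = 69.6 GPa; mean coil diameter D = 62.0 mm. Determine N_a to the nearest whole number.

14

Required rate k = F/δ = 12.5/9.82 = 1.2729 N/mm
N_a = Gd⁴/(8D³k) = (69.6×10³ × 4.7⁴)/(8 × 62.0³ × 1.2729)
    = 3.39626e+07 / 2.42697e+06 = 13.99 → 14 coils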